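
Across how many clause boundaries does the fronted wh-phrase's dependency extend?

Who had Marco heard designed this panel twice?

1

"who" is extracted from the subject of "designed".
Boundaries crossed, outermost first: [Ø] — 1 in total.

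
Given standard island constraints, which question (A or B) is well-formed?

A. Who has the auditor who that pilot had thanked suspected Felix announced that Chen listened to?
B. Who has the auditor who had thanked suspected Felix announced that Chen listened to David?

In B, the wh-phrase is extracted from inside a complex-NP island (relative clause) (introduced by "who"), which blocks movement.
In A, the extraction path crosses only that-complement boundaries, which are transparent.
So A is grammatical.

A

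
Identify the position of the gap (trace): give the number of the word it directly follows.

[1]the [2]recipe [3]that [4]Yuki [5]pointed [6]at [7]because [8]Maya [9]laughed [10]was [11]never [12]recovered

6

The displaced element is "the recipe" (word 2).
It functions as the object of the preposition "at" of "pointed", so the gap sits immediately after word 6 ("at").
Base order: Yuki pointed at the recipe because Maya laughed.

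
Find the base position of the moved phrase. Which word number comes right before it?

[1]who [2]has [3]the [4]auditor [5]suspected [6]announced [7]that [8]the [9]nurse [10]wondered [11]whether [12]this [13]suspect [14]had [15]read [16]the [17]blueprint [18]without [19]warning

5

The displaced element is "who" (word 1).
It is linked across 1 clause boundary (Ø).
It functions as the subject of "announced", so the gap sits immediately after word 5 ("suspected").
Base order: The auditor has suspected who announced that the nurse wondered whether this suspect had read the blueprint without warning.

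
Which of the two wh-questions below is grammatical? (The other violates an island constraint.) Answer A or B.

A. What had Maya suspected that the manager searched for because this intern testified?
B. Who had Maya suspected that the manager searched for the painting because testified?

In B, the wh-phrase is extracted from inside an adjunct island (introduced by "because"), which blocks movement.
In A, the extraction path crosses only that-complement boundaries, which are transparent.
So A is grammatical.

A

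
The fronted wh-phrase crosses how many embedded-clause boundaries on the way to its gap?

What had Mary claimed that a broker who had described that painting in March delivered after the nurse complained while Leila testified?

"what" is extracted from the object of "delivered".
Boundaries crossed, outermost first: [that] — 1 in total.

1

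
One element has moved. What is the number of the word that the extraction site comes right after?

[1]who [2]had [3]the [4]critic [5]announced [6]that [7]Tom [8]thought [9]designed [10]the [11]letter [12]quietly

8

The displaced element is "who" (word 1).
It is linked across 2 clause boundaries (that → Ø).
It functions as the subject of "designed", so the gap sits immediately after word 8 ("thought").
Base order: The critic had announced that Tom thought that who designed the letter quietly.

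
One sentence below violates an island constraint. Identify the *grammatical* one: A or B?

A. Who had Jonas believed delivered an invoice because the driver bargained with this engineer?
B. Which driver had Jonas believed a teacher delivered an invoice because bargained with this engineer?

In B, the wh-phrase is extracted from inside an adjunct island (introduced by "because"), which blocks movement.
In A, the extraction path crosses only that-complement boundaries, which are transparent.
So A is grammatical.

A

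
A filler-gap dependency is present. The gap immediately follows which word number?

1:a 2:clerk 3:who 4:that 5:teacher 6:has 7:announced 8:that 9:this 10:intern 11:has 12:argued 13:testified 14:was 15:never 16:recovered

The displaced element is "a clerk" (word 2).
It is linked across 2 clause boundaries (that → Ø).
It functions as the subject of "testified", so the gap sits immediately after word 12 ("argued").
Base order: That teacher has announced that this intern has argued a clerk testified.

12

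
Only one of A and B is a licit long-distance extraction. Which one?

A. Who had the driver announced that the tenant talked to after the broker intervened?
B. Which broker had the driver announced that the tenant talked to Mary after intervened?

In B, the wh-phrase is extracted from inside an adjunct island (introduced by "after"), which blocks movement.
In A, the extraction path crosses only that-complement boundaries, which are transparent.
So A is grammatical.

A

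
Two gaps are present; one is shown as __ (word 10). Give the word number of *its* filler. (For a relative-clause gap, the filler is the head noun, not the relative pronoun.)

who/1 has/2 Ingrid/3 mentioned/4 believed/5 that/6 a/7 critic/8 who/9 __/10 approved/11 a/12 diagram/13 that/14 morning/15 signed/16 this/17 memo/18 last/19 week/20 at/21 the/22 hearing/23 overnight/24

The marked gap is inside the relative clause, the subject of "approved".
Its filler is the head noun "critic" (via "who"), at word 8.
(The other dependency links word 1 to a gap after word 4.)

8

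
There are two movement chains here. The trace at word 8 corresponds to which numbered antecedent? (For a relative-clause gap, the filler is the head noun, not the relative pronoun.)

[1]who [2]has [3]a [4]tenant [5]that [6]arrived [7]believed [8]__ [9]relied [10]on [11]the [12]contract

The marked gap is the subject of "relied".
Its filler is the fronted wh-phrase "who", at word 1.
(The other dependency links word 4 to a gap after word 5.)

1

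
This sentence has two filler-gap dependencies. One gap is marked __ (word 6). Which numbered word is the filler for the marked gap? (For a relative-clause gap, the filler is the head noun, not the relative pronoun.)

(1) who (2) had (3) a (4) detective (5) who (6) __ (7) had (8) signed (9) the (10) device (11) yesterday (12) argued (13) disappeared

4

The marked gap is inside the relative clause, the subject of "signed".
Its filler is the head noun "detective" (via "who"), at word 4.
(The other dependency links word 1 to a gap after word 12.)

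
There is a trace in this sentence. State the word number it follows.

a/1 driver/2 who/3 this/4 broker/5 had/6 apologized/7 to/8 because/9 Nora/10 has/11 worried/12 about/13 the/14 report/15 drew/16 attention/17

8

The displaced element is "a driver" (word 2).
It functions as the object of the preposition "to" of "apologized", so the gap sits immediately after word 8 ("to").
Base order: This broker had apologized to a driver because Nora has worried about the report.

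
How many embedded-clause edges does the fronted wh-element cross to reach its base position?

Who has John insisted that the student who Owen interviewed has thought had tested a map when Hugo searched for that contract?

2

"who" is extracted from the subject of "tested".
Boundaries crossed, outermost first: [that], [Ø] — 2 in total.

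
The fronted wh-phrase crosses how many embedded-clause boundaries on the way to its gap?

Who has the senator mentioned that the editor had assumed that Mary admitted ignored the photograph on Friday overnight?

"who" is extracted from the subject of "ignored".
Boundaries crossed, outermost first: [that], [that], [Ø] — 3 in total.

3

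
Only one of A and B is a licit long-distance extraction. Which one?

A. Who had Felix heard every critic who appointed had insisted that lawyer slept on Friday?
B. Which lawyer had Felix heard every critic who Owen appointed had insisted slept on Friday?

In A, the wh-phrase is extracted from inside a complex-NP island (relative clause) (introduced by "who"), which blocks movement.
In B, the extraction path crosses only that-complement boundaries, which are transparent.
So B is grammatical.

B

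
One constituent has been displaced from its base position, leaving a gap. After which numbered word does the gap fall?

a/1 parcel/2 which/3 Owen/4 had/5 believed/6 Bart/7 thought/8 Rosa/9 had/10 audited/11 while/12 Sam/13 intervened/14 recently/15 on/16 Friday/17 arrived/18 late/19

The displaced element is "a parcel" (word 2).
It is linked across 2 clause boundaries (Ø → Ø).
It functions as the direct object of "audited", so the gap sits immediately after word 11 ("audited").
Base order: Owen had believed Bart thought Rosa had audited a parcel while Sam intervened recently on Friday.

11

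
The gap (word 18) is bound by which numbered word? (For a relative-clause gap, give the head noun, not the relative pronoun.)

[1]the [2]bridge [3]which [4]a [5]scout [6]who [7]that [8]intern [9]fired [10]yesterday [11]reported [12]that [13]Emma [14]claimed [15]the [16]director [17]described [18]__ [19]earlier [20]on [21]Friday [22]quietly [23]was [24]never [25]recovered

The gap at 18 is the object of "described", inside a relative clause.
The relative pronoun is "which" (word 3); it is bound by the head noun immediately before it.
Its filler is the head noun "bridge", at word 2.

2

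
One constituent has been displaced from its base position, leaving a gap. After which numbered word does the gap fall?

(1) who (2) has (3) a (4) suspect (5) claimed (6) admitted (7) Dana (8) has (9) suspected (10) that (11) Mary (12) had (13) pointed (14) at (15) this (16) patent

The displaced element is "who" (word 1).
It is linked across 1 clause boundary (Ø).
It functions as the subject of "admitted", so the gap sits immediately after word 5 ("claimed").
Base order: A suspect has claimed who admitted Dana has suspected that Mary had pointed at this patent.

5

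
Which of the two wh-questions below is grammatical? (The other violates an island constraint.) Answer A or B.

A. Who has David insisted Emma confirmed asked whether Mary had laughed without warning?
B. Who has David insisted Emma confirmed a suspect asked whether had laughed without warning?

A

In B, the wh-phrase is extracted from inside a wh-island (introduced by "whether"), which blocks movement.
In A, the extraction path crosses only that-complement boundaries, which are transparent.
So A is grammatical.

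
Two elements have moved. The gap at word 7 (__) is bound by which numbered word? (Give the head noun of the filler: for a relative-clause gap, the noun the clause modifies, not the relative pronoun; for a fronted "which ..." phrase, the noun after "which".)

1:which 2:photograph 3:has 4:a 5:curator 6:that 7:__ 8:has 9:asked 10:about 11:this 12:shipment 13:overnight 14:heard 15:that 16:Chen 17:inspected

5

The marked gap is inside the relative clause, the subject of "asked".
Its filler is the head noun "curator" (via "that"), at word 5.
(The other dependency links word 2 to a gap after word 17.)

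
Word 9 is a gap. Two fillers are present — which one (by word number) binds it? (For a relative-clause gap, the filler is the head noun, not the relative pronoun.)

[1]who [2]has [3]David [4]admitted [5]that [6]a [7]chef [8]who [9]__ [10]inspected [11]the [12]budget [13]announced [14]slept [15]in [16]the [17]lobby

The marked gap is inside the relative clause, the subject of "inspected".
Its filler is the head noun "chef" (via "who"), at word 7.
(The other dependency links word 1 to a gap after word 13.)

7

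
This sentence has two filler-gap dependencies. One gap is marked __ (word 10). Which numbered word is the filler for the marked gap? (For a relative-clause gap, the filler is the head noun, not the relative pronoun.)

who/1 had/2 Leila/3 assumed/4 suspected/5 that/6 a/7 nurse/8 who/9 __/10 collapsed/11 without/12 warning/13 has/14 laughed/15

8

The marked gap is inside the relative clause, the subject of "collapsed".
Its filler is the head noun "nurse" (via "who"), at word 8.
(The other dependency links word 1 to a gap after word 4.)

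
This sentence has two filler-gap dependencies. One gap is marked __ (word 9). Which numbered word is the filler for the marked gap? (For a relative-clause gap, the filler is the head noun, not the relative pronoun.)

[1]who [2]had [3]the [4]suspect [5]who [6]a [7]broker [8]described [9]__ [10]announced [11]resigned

4

The marked gap is inside the relative clause, the direct object of "described".
Its filler is the head noun "suspect" (via "who"), at word 4.
(The other dependency links word 1 to a gap after word 10.)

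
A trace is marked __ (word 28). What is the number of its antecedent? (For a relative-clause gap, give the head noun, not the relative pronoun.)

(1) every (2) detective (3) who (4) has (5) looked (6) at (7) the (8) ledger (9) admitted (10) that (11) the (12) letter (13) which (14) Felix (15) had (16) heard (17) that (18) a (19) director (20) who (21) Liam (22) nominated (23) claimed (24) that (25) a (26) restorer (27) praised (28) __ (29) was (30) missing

The gap at 28 is the object of "praised", inside a relative clause.
The relative pronoun is "which" (word 13); it is bound by the head noun immediately before it.
Its filler is the head noun "letter", at word 12.

12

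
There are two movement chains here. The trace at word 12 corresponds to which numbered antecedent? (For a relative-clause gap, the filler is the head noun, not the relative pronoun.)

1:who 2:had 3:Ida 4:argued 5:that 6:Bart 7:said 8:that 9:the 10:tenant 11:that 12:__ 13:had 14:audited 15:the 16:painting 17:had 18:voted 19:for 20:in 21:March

10

The marked gap is inside the relative clause, the subject of "audited".
Its filler is the head noun "tenant" (via "that"), at word 10.
(The other dependency links word 1 to a gap after word 19.)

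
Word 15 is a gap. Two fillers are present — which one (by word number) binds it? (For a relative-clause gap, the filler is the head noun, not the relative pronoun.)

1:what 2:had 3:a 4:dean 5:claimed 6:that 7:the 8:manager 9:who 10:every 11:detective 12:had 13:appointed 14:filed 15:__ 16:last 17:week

1

The marked gap is the direct object of "filed".
Its filler is the fronted wh-phrase "what", at word 1.
(The other dependency links word 8 to a gap after word 13.)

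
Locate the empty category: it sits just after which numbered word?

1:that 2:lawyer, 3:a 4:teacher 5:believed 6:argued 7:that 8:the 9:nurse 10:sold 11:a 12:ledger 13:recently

The displaced element is "that lawyer" (word 2).
It is linked across 1 clause boundary (Ø).
It functions as the subject of "argued", so the gap sits immediately after word 5 ("believed").
Base order: A teacher believed that that lawyer argued that the nurse sold a ledger recently.

5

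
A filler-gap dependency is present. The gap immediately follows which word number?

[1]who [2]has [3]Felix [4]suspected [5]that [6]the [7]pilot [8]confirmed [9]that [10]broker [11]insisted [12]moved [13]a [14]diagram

11

The displaced element is "who" (word 1).
It is linked across 3 clause boundaries (that → Ø → Ø).
It functions as the subject of "moved", so the gap sits immediately after word 11 ("insisted").
Base order: Felix has suspected that the pilot confirmed that broker insisted that who moved a diagram.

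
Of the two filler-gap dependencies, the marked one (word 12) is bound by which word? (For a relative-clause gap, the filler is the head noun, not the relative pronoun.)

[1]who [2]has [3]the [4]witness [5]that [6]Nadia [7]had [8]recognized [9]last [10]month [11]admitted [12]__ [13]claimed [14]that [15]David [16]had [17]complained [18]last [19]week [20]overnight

The marked gap is the subject of "claimed".
Its filler is the fronted wh-phrase "who", at word 1.
(The other dependency links word 4 to a gap after word 8.)

1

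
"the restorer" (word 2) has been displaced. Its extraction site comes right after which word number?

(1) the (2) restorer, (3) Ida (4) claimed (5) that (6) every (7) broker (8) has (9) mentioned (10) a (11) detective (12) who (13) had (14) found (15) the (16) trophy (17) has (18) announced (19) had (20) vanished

18

The displaced element is "the restorer" (word 2).
It is linked across 3 clause boundaries (that → Ø → Ø).
It functions as the subject of "vanished", so the gap sits immediately after word 18 ("announced").
Base order: Ida claimed that every broker has mentioned a detective who had found the trophy has announced that the restorer had vanished.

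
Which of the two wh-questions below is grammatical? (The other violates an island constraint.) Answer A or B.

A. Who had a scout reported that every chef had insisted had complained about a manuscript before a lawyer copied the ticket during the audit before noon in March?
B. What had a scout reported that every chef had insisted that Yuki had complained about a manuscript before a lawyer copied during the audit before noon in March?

A

In B, the wh-phrase is extracted from inside an adjunct island (introduced by "before"), which blocks movement.
In A, the extraction path crosses only that-complement boundaries, which are transparent.
So A is grammatical.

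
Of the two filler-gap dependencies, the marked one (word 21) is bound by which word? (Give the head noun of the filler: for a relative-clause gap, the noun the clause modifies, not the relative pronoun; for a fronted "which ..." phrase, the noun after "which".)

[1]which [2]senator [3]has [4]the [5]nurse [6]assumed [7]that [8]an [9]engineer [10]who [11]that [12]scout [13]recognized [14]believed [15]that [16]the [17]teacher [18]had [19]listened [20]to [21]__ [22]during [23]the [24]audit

2

The marked gap is the object of the preposition "to" of "listened".
Its filler is the fronted wh-phrase "which senator", at word 2.
(The other dependency links word 9 to a gap after word 13.)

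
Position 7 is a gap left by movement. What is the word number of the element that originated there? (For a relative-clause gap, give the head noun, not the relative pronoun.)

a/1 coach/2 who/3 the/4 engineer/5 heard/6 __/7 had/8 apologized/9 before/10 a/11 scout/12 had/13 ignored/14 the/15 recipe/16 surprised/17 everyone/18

2

The gap at 7 is the subject of "apologized", inside a relative clause.
The relative pronoun is "who" (word 3); it is bound by the head noun immediately before it.
Its filler is the head noun "coach", at word 2.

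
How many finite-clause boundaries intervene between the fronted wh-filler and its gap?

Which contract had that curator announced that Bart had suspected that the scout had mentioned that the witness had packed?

3

"which contract" is extracted from the object of "packed".
Boundaries crossed, outermost first: [that], [that], [that] — 3 in total.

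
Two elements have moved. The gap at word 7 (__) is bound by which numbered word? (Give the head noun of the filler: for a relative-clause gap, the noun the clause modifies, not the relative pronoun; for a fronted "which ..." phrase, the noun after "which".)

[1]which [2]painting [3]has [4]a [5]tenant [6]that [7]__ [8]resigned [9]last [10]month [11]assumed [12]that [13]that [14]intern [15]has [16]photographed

The marked gap is inside the relative clause, the subject of "resigned".
Its filler is the head noun "tenant" (via "that"), at word 5.
(The other dependency links word 2 to a gap after word 16.)

5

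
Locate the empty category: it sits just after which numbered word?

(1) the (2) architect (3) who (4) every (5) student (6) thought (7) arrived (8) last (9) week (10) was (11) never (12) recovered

The displaced element is "the architect" (word 2).
It is linked across 1 clause boundary (Ø).
It functions as the subject of "arrived", so the gap sits immediately after word 6 ("thought").
Base order: Every student thought the architect arrived last week.

6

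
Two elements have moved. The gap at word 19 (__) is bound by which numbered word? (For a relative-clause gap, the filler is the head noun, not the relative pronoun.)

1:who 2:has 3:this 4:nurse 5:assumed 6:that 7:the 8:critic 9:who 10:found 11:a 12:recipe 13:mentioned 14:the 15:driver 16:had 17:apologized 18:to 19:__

1

The marked gap is the object of the preposition "to" of "apologized".
Its filler is the fronted wh-phrase "who", at word 1.
(The other dependency links word 8 to a gap after word 9.)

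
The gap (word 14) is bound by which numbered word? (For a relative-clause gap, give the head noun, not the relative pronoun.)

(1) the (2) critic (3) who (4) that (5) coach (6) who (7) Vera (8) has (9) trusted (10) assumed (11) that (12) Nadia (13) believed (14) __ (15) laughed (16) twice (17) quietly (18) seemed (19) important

2

The gap at 14 is the subject of "laughed", inside a relative clause.
The relative pronoun is "who" (word 3); it is bound by the head noun immediately before it.
Its filler is the head noun "critic", at word 2.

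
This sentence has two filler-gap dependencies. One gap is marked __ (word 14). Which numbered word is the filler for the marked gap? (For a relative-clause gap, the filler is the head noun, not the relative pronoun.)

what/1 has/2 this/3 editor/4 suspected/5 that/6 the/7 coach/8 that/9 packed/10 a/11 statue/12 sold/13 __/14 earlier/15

The marked gap is the direct object of "sold".
Its filler is the fronted wh-phrase "what", at word 1.
(The other dependency links word 8 to a gap after word 9.)

1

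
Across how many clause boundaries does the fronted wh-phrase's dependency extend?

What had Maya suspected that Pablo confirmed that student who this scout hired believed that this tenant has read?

"what" is extracted from the object of "read".
Boundaries crossed, outermost first: [that], [Ø], [that] — 3 in total.

3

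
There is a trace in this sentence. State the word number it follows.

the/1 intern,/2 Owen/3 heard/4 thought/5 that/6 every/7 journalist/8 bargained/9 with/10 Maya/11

4

The displaced element is "the intern" (word 2).
It is linked across 1 clause boundary (Ø).
It functions as the subject of "thought", so the gap sits immediately after word 4 ("heard").
Base order: Owen heard that the intern thought that every journalist bargained with Maya.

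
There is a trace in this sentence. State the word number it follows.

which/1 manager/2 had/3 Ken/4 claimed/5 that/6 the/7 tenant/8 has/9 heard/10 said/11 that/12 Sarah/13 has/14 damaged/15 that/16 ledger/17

The displaced element is "which manager" (word 2).
It is linked across 2 clause boundaries (that → Ø).
It functions as the subject of "said", so the gap sits immediately after word 10 ("heard").
Base order: Ken had claimed that the tenant has heard that which manager said that Sarah has damaged that ledger.

10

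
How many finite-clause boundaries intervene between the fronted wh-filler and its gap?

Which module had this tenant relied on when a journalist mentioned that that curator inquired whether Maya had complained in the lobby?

0

"which module" originates inside the matrix clause — no clause boundary is crossed.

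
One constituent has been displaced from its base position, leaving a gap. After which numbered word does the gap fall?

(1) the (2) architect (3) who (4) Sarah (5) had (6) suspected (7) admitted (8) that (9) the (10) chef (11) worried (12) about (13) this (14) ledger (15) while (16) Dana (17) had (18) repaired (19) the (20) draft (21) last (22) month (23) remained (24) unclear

6

The displaced element is "the architect" (word 2).
It is linked across 1 clause boundary (Ø).
It functions as the subject of "admitted", so the gap sits immediately after word 6 ("suspected").
Base order: Sarah had suspected that the architect admitted that the chef worried about this ledger while Dana had repaired the draft last month.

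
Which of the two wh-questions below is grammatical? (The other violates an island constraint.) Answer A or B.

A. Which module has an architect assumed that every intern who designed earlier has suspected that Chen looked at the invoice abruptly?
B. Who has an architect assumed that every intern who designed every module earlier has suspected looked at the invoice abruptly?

B

In A, the wh-phrase is extracted from inside a complex-NP island (relative clause) (introduced by "who"), which blocks movement.
In B, the extraction path crosses only that-complement boundaries, which are transparent.
So B is grammatical.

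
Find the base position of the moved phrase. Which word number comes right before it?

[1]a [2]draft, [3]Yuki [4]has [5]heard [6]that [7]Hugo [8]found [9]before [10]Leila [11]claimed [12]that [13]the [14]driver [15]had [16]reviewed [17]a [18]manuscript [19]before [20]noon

8

The displaced element is "a draft" (word 2).
It is linked across 1 clause boundary (that).
It functions as the direct object of "found", so the gap sits immediately after word 8 ("found").
Base order: Yuki has heard that Hugo found a draft before Leila claimed that the driver had reviewed a manuscript before noon.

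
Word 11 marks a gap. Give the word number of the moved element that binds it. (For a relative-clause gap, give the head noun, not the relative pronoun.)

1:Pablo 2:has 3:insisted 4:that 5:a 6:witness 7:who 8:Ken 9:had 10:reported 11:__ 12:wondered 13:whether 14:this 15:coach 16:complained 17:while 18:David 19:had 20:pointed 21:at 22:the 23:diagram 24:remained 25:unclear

The gap at 11 is the subject of "wondered", inside a relative clause.
The relative pronoun is "who" (word 7); it is bound by the head noun immediately before it.
Its filler is the head noun "witness", at word 6.

6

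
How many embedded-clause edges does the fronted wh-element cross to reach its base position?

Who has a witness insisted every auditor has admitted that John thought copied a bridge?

"who" is extracted from the subject of "copied".
Boundaries crossed, outermost first: [Ø], [that], [Ø] — 3 in total.

3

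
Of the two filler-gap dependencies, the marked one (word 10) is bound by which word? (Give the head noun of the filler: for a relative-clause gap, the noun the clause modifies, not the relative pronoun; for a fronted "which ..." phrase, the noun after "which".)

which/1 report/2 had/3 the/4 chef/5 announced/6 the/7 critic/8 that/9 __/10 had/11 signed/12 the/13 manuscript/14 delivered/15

8

The marked gap is inside the relative clause, the subject of "signed".
Its filler is the head noun "critic" (via "that"), at word 8.
(The other dependency links word 2 to a gap after word 15.)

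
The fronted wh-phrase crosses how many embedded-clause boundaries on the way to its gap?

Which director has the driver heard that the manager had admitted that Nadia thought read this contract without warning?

"which director" is extracted from the subject of "read".
Boundaries crossed, outermost first: [that], [that], [Ø] — 3 in total.

3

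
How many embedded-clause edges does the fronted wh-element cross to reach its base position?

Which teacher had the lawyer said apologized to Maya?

1

"which teacher" is extracted from the subject of "apologized".
Boundaries crossed, outermost first: [Ø] — 1 in total.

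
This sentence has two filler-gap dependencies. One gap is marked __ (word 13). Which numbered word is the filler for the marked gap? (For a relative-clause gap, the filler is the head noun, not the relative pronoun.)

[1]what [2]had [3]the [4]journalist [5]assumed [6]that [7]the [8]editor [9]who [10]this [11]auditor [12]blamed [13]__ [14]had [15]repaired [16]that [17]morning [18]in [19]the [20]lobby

8

The marked gap is inside the relative clause, the direct object of "blamed".
Its filler is the head noun "editor" (via "who"), at word 8.
(The other dependency links word 1 to a gap after word 15.)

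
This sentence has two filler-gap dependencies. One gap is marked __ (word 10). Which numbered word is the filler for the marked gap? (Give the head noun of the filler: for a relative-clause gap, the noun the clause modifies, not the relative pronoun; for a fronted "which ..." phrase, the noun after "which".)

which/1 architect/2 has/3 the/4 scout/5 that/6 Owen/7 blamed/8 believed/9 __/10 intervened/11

2

The marked gap is the subject of "intervened".
Its filler is the fronted wh-phrase "which architect", at word 2.
(The other dependency links word 5 to a gap after word 8.)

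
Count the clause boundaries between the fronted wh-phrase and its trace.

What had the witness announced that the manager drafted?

1

"what" is extracted from the object of "drafted".
Boundaries crossed, outermost first: [that] — 1 in total.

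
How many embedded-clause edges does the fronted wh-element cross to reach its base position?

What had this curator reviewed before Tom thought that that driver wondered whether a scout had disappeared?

"what" originates inside the matrix clause — no clause boundary is crossed.

0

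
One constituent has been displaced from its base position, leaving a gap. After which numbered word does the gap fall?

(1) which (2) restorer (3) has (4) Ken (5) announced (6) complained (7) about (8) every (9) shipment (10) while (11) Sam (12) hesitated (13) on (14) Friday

5

The displaced element is "which restorer" (word 2).
It is linked across 1 clause boundary (Ø).
It functions as the subject of "complained", so the gap sits immediately after word 5 ("announced").
Base order: Ken has announced that which restorer complained about every shipment while Sam hesitated on Friday.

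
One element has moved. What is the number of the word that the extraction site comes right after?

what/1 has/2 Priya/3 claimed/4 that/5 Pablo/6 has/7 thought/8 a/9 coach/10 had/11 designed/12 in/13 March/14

12

The displaced element is "what" (word 1).
It is linked across 2 clause boundaries (that → Ø).
It functions as the direct object of "designed", so the gap sits immediately after word 12 ("designed").
Base order: Priya has claimed that Pablo has thought a coach had designed what in March.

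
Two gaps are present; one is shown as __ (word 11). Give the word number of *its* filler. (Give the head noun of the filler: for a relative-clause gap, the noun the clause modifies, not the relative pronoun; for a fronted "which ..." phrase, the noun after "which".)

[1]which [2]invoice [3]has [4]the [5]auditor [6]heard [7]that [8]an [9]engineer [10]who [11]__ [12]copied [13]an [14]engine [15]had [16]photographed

9

The marked gap is inside the relative clause, the subject of "copied".
Its filler is the head noun "engineer" (via "who"), at word 9.
(The other dependency links word 2 to a gap after word 16.)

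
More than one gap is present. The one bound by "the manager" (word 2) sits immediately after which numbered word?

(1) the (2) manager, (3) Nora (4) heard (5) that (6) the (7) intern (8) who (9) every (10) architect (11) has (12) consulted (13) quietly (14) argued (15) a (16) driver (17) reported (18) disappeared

The displaced element is "the manager" (word 2).
It is linked across 3 clause boundaries (that → Ø → Ø).
It functions as the subject of "disappeared", so the gap sits immediately after word 17 ("reported").
Base order: Nora heard that the intern who every architect has consulted quietly argued a driver reported the manager disappeared.

17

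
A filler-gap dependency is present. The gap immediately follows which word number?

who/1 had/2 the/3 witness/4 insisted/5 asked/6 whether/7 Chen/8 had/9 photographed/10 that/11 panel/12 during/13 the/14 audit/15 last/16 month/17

The displaced element is "who" (word 1).
It is linked across 1 clause boundary (Ø).
It functions as the subject of "asked", so the gap sits immediately after word 5 ("insisted").
Base order: The witness had insisted who asked whether Chen had photographed that panel during the audit last month.

5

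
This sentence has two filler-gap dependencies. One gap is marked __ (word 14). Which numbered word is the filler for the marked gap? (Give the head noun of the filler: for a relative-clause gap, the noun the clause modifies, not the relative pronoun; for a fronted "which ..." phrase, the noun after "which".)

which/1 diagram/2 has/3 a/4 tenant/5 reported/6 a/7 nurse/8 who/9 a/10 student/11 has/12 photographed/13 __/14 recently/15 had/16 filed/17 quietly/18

8

The marked gap is inside the relative clause, the direct object of "photographed".
Its filler is the head noun "nurse" (via "who"), at word 8.
(The other dependency links word 2 to a gap after word 17.)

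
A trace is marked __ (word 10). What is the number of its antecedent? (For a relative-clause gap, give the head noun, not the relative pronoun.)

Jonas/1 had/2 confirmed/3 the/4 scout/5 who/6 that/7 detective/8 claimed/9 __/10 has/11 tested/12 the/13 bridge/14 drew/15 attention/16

5

The gap at 10 is the subject of "tested", inside a relative clause.
The relative pronoun is "who" (word 6); it is bound by the head noun immediately before it.
Its filler is the head noun "scout", at word 5.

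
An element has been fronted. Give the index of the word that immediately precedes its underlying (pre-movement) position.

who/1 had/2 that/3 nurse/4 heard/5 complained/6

The displaced element is "who" (word 1).
It is linked across 1 clause boundary (Ø).
It functions as the subject of "complained", so the gap sits immediately after word 5 ("heard").
Base order: That nurse had heard who complained.

5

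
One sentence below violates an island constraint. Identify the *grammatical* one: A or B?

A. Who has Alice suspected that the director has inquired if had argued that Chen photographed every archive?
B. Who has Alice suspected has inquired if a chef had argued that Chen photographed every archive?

In A, the wh-phrase is extracted from inside a wh-island (introduced by "if"), which blocks movement.
In B, the extraction path crosses only that-complement boundaries, which are transparent.
So B is grammatical.

B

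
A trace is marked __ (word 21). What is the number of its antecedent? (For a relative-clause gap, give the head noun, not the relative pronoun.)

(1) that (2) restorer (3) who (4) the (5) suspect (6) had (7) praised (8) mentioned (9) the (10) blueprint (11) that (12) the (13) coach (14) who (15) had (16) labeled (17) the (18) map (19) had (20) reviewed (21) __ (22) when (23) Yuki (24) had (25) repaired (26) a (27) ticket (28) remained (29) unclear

The gap at 21 is the object of "reviewed", inside a relative clause.
The relative pronoun is "that" (word 11); it is bound by the head noun immediately before it.
Its filler is the head noun "blueprint", at word 10.

10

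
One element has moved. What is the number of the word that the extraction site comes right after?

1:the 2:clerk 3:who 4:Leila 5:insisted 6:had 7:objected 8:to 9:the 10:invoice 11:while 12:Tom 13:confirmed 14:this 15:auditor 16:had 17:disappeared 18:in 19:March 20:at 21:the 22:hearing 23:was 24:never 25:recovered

The displaced element is "the clerk" (word 2).
It is linked across 1 clause boundary (Ø).
It functions as the subject of "objected", so the gap sits immediately after word 5 ("insisted").
Base order: Leila insisted that the clerk had objected to the invoice while Tom confirmed this auditor had disappeared in March at the hearing.

5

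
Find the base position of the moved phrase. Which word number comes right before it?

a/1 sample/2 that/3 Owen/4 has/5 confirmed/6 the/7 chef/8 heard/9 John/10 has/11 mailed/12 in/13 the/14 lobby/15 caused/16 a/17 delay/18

The displaced element is "a sample" (word 2).
It is linked across 2 clause boundaries (Ø → Ø).
It functions as the direct object of "mailed", so the gap sits immediately after word 12 ("mailed").
Base order: Owen has confirmed the chef heard John has mailed a sample in the lobby.

12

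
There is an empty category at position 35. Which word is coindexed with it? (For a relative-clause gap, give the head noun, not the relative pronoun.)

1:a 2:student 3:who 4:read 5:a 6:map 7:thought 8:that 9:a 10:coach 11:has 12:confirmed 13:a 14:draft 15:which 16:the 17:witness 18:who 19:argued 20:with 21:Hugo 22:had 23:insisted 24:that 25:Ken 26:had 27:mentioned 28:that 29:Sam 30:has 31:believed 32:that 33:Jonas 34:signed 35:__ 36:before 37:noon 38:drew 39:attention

The gap at 35 is the object of "signed", inside a relative clause.
The relative pronoun is "which" (word 15); it is bound by the head noun immediately before it.
Its filler is the head noun "draft", at word 14.

14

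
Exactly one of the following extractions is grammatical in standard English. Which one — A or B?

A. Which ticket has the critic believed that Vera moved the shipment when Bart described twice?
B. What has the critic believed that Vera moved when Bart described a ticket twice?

In A, the wh-phrase is extracted from inside an adjunct island (introduced by "when"), which blocks movement.
In B, the extraction path crosses only that-complement boundaries, which are transparent.
So B is grammatical.

B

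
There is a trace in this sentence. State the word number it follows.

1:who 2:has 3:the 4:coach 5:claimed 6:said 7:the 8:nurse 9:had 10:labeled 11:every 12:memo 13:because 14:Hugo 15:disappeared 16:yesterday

5

The displaced element is "who" (word 1).
It is linked across 1 clause boundary (Ø).
It functions as the subject of "said", so the gap sits immediately after word 5 ("claimed").
Base order: The coach has claimed that who said the nurse had labeled every memo because Hugo disappeared yesterday.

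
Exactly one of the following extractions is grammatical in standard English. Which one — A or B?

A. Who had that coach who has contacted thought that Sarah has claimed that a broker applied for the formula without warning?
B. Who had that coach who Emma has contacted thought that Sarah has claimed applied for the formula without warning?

B

In A, the wh-phrase is extracted from inside a complex-NP island (relative clause) (introduced by "who"), which blocks movement.
In B, the extraction path crosses only that-complement boundaries, which are transparent.
So B is grammatical.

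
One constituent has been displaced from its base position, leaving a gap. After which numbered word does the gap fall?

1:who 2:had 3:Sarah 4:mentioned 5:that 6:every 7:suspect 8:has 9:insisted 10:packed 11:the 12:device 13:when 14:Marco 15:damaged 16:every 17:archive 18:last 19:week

9

The displaced element is "who" (word 1).
It is linked across 2 clause boundaries (that → Ø).
It functions as the subject of "packed", so the gap sits immediately after word 9 ("insisted").
Base order: Sarah had mentioned that every suspect has insisted who packed the device when Marco damaged every archive last week.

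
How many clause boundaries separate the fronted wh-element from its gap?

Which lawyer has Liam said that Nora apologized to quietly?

"which lawyer" is extracted from the PP object of "apologized".
Boundaries crossed, outermost first: [that] — 1 in total.

1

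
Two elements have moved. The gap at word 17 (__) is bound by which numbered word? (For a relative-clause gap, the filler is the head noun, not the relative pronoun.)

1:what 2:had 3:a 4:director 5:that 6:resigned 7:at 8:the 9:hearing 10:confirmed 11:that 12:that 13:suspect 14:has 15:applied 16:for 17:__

The marked gap is the object of the preposition "for" of "applied".
Its filler is the fronted wh-phrase "what", at word 1.
(The other dependency links word 4 to a gap after word 5.)

1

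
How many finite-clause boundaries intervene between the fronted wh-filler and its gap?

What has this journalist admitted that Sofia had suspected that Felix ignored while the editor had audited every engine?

"what" is extracted from the object of "ignored".
Boundaries crossed, outermost first: [that], [that] — 2 in total.

2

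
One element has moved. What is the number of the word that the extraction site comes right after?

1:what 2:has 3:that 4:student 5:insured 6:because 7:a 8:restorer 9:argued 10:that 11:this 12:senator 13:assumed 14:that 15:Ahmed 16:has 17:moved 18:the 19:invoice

5

The displaced element is "what" (word 1).
It functions as the direct object of "insured", so the gap sits immediately after word 5 ("insured").
Base order: That student has insured what because a restorer argued that this senator assumed that Ahmed has moved the invoice.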